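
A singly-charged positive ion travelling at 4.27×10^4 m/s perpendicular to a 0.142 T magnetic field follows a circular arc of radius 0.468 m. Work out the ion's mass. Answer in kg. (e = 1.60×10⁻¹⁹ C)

qvB = mv²/r ⇒ m = qBr/v.
m = (1×1.60×10^-19)(0.142)(0.468) / (4.27×10^4) = 2.49×10^-25 kg.

m ≈ 2.49×10^-25 kg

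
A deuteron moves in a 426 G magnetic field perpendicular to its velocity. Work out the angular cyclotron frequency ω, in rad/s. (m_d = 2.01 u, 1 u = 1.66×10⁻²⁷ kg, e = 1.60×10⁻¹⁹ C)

ω ≈ 2.04×10^6 rad/s

ω = qB/m = (1×1.60×10^-19)(0.0426) / (3.34×10^-27) = 2.04×10^6 rad/s.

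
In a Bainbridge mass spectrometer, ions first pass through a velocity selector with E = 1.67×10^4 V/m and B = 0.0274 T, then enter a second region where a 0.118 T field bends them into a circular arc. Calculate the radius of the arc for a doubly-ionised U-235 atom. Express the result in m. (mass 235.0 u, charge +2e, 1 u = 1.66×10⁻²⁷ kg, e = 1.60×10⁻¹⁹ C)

The selector passes v = E/B = 1.67×10^4/0.0274 = 6.09×10^5 m/s.
In the deflection region, r = mv/(qB₂) = (3.90×10^-25)(6.09×10^5) / [(2×1.60×10^-19)(0.118)] = 6.30 m.

r ≈ 6.30 m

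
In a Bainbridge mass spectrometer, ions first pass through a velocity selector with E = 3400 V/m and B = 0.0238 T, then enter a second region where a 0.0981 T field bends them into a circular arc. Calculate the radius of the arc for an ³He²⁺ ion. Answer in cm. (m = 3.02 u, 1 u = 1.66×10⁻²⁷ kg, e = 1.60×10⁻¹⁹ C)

The selector passes v = E/B = 3400/0.0238 = 1.43×10^5 m/s.
In the deflection region, r = mv/(qB₂) = (5.01×10^-27)(1.43×10^5) / [(2×1.60×10^-19)(0.0981)] = 0.0228 m.

r ≈ 2.28 cm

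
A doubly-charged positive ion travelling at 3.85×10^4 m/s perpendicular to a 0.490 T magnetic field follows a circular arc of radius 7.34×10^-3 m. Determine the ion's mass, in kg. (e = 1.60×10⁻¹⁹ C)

m ≈ 2.99×10^-26 kg

qvB = mv²/r ⇒ m = qBr/v.
m = (2×1.60×10^-19)(0.490)(7.34×10^-3) / (3.85×10^4) = 2.99×10^-26 kg.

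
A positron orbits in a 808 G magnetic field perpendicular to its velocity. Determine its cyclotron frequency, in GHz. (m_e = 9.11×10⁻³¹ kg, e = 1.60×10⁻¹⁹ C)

f ≈ 2.26 GHz

f = qB/(2πm) = (1×1.60×10^-19)(0.0808) / [2π(9.11×10^-31)] = 2.26×10^9 Hz.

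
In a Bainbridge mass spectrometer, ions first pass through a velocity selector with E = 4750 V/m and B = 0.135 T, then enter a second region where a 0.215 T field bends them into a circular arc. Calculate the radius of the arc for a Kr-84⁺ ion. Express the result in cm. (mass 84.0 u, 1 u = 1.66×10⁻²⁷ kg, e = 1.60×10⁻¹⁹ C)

r ≈ 14.3 cm

The selector passes v = E/B = 4750/0.135 = 3.52×10^4 m/s.
In the deflection region, r = mv/(qB₂) = (1.39×10^-25)(3.52×10^4) / [(1×1.60×10^-19)(0.215)] = 0.143 m.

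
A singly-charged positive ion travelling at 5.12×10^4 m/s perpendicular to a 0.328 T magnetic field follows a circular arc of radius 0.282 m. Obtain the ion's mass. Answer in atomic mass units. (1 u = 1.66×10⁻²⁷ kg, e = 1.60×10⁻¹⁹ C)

m ≈ 174 u

qvB = mv²/r ⇒ m = qBr/v.
m = (1×1.60×10^-19)(0.328)(0.282) / (5.12×10^4) = 2.89×10^-25 kg = 174 u.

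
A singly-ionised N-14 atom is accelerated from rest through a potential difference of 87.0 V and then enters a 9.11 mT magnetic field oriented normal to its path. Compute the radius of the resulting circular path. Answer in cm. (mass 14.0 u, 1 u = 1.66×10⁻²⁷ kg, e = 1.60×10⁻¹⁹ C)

r ≈ 55.2 cm

The kinetic energy gained is K = qV = (1×1.60×10^-19)(87.0) = 1.39×10^-17 J.
v = √(2K/m) = 3.46×10^4 m/s.
r = mv/(qB) = (2.32×10^-26)(3.46×10^4) / [(1×1.60×10^-19)(9.11×10^-3)] = 0.552 m.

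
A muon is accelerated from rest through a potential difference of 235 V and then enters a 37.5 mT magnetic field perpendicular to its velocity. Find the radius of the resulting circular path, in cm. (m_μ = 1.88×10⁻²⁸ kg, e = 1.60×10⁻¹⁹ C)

r ≈ 1.98 cm

The kinetic energy gained is K = qV = (1×1.60×10^-19)(235) = 3.76×10^-17 J.
v = √(2K/m) = 6.32×10^5 m/s.
r = mv/(qB) = (1.88×10^-28)(6.32×10^5) / [(1×1.60×10^-19)(0.0375)] = 0.0198 m.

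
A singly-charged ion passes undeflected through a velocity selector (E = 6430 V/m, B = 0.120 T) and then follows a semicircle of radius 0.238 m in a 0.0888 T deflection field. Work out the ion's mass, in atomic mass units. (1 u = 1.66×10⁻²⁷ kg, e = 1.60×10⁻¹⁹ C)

m ≈ 38.0 u

v = E/B₁ = 5.36×10^4 m/s.
From r = mv/(qB₂), m = qB₂r/v = (1×1.60×10^-19)(0.0888)(0.238) / (5.36×10^4) = 6.31×10^-26 kg.
In atomic mass units: m = 6.31×10^-26 / 1.66×10^-27 = 38.0 u.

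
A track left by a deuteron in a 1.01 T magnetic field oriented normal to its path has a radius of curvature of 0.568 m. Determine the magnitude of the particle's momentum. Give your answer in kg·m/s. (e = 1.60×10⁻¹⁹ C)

Since qvB = mv²/r, the momentum p = mv = qBr.
p = (1×1.60×10^-19)(1.01)(0.568) = 9.18×10^-20 kg·m/s.

p ≈ 9.18×10^-20 kg·m/s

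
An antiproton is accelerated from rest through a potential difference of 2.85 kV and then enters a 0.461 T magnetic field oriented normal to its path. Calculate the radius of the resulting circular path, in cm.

The kinetic energy gained is K = qV = (1×1.60×10^-19)(2850) = 4.56×10^-16 J.
v = √(2K/m) = 7.39×10^5 m/s.
r = mv/(qB) = (1.67×10^-27)(7.39×10^5) / [(1×1.60×10^-19)(0.461)] = 0.0167 m.

r ≈ 1.67 cm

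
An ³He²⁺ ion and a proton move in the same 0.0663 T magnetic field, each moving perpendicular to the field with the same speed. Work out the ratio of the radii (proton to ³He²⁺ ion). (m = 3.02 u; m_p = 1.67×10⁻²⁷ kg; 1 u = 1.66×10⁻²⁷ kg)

r = mv/(qB) ⇒ at equal v, r ∝ m/q.
r_{proton}/r_{³He²⁺ ion} = 0.666.

ratio ≈ 0.666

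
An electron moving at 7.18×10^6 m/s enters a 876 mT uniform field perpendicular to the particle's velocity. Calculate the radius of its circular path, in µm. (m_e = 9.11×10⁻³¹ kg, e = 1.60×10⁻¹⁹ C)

r ≈ 46.7 µm

The magnetic force provides the centripetal force: qvB = mv²/r, so r = mv/(qB).
r = (9.11×10^-31 kg)(7.18×10^6 m/s) / [(1×1.60×10^-19 C)(0.876 T)] = 4.67×10^-5 m.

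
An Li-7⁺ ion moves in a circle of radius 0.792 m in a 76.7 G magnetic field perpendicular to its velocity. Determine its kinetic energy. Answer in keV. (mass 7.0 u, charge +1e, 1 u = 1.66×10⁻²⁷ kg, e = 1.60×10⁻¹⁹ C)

K ≈ 0.254 keV

v = qBr/m = (1×1.60×10^-19)(7.67×10^-3)(0.792) / (1.16×10^-26) = 8.36×10^4 m/s.
K = ½mv² = 0.5·(1.16×10^-26)·(8.36×10^4)² = 4.06×10^-17 J = 0.254 keV.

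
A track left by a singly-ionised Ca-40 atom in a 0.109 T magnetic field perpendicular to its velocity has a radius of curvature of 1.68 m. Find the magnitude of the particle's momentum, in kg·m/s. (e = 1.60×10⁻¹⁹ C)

p ≈ 2.93×10^-20 kg·m/s

Since qvB = mv²/r, the momentum p = mv = qBr.
p = (1×1.60×10^-19)(0.109)(1.68) = 2.93×10^-20 kg·m/s.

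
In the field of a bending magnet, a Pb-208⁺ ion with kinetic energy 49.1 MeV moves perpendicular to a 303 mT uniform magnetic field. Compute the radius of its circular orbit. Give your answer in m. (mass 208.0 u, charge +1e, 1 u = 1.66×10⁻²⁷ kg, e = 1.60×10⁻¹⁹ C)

Convert the energy: K = 49.1 MeV = 7.86×10^-12 J.
v = √(2K/m) = √(2·7.86×10^-12/3.45×10^-25) = 6.75×10^6 m/s.
r = mv/(qB) = (3.45×10^-25)(6.75×10^6) / [(1×1.60×10^-19)(0.303)] = 48.0 m.

r ≈ 48.0 m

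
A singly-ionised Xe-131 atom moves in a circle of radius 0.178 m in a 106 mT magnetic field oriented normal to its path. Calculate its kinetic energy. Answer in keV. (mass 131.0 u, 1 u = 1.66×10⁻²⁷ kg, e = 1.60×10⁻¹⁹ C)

v = qBr/m = (1×1.60×10^-19)(0.106)(0.178) / (2.17×10^-25) = 1.39×10^4 m/s.
K = ½mv² = 0.5·(2.17×10^-25)·(1.39×10^4)² = 2.10×10^-17 J = 0.131 keV.

K ≈ 0.131 keV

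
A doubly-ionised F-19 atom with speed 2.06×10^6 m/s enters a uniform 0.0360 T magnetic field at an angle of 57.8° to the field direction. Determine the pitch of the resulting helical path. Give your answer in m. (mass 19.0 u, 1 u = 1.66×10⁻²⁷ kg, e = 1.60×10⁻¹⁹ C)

The velocity component along B is v∥ = v cos57.8° = 1.10×10^6 m/s.
The cyclotron period T = 2πm/(qB) = 1.72×10^-5 s is set by m, q, B alone.
Pitch = v∥·T = (1.10×10^6)(1.72×10^-5) = 18.9 m.

pitch ≈ 18.9 m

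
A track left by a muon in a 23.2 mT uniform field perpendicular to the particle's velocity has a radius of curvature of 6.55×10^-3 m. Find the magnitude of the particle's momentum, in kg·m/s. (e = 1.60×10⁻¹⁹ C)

Since qvB = mv²/r, the momentum p = mv = qBr.
p = (1×1.60×10^-19)(0.0232)(6.55×10^-3) = 2.43×10^-23 kg·m/s.

p ≈ 2.43×10^-23 kg·m/s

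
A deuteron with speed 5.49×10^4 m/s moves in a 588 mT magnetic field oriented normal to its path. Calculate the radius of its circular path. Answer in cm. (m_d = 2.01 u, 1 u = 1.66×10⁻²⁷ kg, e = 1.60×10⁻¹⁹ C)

The magnetic force provides the centripetal force: qvB = mv²/r, so r = mv/(qB).
r = (3.34×10^-27 kg)(5.49×10^4 m/s) / [(1×1.60×10^-19 C)(0.588 T)] = 1.95×10^-3 m.

r ≈ 0.195 cm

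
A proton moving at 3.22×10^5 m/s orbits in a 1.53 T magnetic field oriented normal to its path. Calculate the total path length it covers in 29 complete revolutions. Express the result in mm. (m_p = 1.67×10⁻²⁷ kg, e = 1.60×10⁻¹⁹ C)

L ≈ 400 mm

r = mv/(qB) = 2.20×10^-3 m, so one revolution covers 2πr = 0.0138 m.
In 29 revolutions: L = 29·2πr = 0.400 m.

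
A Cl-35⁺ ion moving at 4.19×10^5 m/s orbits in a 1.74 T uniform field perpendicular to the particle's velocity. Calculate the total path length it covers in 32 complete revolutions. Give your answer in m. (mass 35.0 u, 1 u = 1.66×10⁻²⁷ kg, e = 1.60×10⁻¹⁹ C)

r = mv/(qB) = 0.0874 m, so one revolution covers 2πr = 0.549 m.
In 32 revolutions: L = 32·2πr = 17.6 m.

L ≈ 17.6 m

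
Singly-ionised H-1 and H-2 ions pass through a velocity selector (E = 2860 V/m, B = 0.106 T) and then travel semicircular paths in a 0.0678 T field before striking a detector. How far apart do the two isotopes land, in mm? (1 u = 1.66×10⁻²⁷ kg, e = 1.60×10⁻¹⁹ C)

Both emerge at v = E/B₁ = 2.70×10^4 m/s.
r = mv/(qB₂), so r₁ = 4.13×10^-3 m and r₂ = 8.26×10^-3 m, giving Δr = 4.13×10^-3 m.
After a semicircle each ion lands a diameter 2r from the entry slit, so the separation is 2Δr = 8.26×10^-3 m.

Δd ≈ 8.26 mm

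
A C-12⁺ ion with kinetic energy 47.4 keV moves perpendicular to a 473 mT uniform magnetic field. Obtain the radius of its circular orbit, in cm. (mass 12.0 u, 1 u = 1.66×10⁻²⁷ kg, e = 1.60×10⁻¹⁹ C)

r ≈ 23.0 cm

Convert the energy: K = 47.4 keV = 7.58×10^-15 J.
v = √(2K/m) = √(2·7.58×10^-15/1.99×10^-26) = 8.73×10^5 m/s.
r = mv/(qB) = (1.99×10^-26)(8.73×10^5) / [(1×1.60×10^-19)(0.473)] = 0.230 m.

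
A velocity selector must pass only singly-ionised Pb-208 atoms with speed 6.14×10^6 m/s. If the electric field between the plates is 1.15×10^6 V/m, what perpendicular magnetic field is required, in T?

B ≈ 0.187 T

qE = qvB ⇒ B = E/v = (1.15×10^6) / (6.14×10^6) = 0.187 T.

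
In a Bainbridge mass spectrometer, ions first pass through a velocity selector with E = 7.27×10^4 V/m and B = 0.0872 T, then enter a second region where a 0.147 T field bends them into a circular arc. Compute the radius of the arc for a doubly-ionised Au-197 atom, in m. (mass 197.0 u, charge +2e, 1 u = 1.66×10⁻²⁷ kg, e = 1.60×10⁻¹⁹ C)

The selector passes v = E/B = 7.27×10^4/0.0872 = 8.34×10^5 m/s.
In the deflection region, r = mv/(qB₂) = (3.27×10^-25)(8.34×10^5) / [(2×1.60×10^-19)(0.147)] = 5.80 m.

r ≈ 5.80 m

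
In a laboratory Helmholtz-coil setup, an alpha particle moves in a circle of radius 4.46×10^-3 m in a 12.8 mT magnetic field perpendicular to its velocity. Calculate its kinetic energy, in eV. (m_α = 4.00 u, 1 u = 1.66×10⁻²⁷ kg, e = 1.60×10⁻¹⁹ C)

K ≈ 0.157 eV

v = qBr/m = (2×1.60×10^-19)(0.0128)(4.46×10^-3) / (6.64×10^-27) = 2750 m/s.
K = ½mv² = 0.5·(6.64×10^-27)·(2750)² = 2.51×10^-20 J = 0.157 eV.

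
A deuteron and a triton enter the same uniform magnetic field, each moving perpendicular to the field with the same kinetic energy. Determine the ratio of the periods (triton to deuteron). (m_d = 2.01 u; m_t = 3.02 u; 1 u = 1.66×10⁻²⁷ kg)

ratio ≈ 1.50

T = 2πm/(qB) is independent of speed, so T₂/T₁ = (m₂/q₂)/(m₁/q₁).
T_{triton}/T_{deuteron} = (5.01×10^-27/1e) / (3.34×10^-27/1e) = 1.50.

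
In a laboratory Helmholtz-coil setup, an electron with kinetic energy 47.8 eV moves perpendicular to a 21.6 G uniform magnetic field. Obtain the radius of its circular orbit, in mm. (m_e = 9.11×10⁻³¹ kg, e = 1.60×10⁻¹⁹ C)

r ≈ 10.8 mm

Convert the energy: K = 47.8 eV = 7.65×10^-18 J.
v = √(2K/m) = √(2·7.65×10^-18/9.11×10^-31) = 4.10×10^6 m/s.
r = mv/(qB) = (9.11×10^-31)(4.10×10^6) / [(1×1.60×10^-19)(2.16×10^-3)] = 0.0108 m.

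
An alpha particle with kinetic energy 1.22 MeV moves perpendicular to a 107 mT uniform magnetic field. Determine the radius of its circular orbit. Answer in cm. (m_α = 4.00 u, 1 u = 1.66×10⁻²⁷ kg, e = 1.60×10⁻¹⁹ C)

Convert the energy: K = 1.22 MeV = 1.95×10^-13 J.
v = √(2K/m) = √(2·1.95×10^-13/6.64×10^-27) = 7.67×10^6 m/s.
r = mv/(qB) = (6.64×10^-27)(7.67×10^6) / [(2×1.60×10^-19)(0.107)] = 1.49 m.

r ≈ 149 cm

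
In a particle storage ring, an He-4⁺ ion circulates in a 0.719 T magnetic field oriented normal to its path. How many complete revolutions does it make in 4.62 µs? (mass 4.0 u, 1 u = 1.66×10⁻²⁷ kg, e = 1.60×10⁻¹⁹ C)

T = 2πm/(qB) = 2π(6.64×10^-27) / [(1×1.60×10^-19)(0.719)] = 3.6266×10^-7 s.
N = t/T = 4.62×10^-6 / 3.6266×10^-7 ≈ 12.74, so 12 complete revolutions.

N = 12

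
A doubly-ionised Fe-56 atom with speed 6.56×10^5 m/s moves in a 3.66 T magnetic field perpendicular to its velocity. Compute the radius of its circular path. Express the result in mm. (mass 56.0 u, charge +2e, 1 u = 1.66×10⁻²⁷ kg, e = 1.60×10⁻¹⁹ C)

r ≈ 52.1 mm

The magnetic force provides the centripetal force: qvB = mv²/r, so r = mv/(qB).
r = (9.30×10^-26 kg)(6.56×10^5 m/s) / [(2×1.60×10^-19 C)(3.66 T)] = 0.0521 m.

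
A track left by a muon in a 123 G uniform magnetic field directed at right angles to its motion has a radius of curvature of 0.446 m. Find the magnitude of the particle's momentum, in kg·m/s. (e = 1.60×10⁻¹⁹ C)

Since qvB = mv²/r, the momentum p = mv = qBr.
p = (1×1.60×10^-19)(0.0123)(0.446) = 8.78×10^-22 kg·m/s.

p ≈ 8.78×10^-22 kg·m/s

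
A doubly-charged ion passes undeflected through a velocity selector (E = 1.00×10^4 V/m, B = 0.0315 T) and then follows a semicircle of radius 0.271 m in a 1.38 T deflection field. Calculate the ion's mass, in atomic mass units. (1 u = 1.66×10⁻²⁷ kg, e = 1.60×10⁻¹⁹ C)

v = E/B₁ = 3.17×10^5 m/s.
From r = mv/(qB₂), m = qB₂r/v = (2×1.60×10^-19)(1.38)(0.271) / (3.17×10^5) = 3.77×10^-25 kg.
In atomic mass units: m = 3.77×10^-25 / 1.66×10^-27 = 227 u.

m ≈ 227 u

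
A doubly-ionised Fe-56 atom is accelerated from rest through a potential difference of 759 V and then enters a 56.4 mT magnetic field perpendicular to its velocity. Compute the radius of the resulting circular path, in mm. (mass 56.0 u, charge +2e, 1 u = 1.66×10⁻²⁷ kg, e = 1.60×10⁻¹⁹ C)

The kinetic energy gained is K = qV = (2×1.60×10^-19)(759) = 2.43×10^-16 J.
v = √(2K/m) = 7.23×10^4 m/s.
r = mv/(qB) = (9.30×10^-26)(7.23×10^4) / [(2×1.60×10^-19)(0.0564)] = 0.372 m.

r ≈ 372 mm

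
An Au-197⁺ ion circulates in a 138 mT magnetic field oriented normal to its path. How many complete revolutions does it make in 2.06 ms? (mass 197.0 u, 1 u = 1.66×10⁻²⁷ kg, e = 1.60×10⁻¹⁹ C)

T = 2πm/(qB) = 2π(3.2702×10^-25) / [(1×1.60×10^-19)(0.138)] = 9.3058×10^-5 s.
N = t/T = 2.06×10^-3 / 9.3058×10^-5 ≈ 22.14, so 22 complete revolutions.

N = 22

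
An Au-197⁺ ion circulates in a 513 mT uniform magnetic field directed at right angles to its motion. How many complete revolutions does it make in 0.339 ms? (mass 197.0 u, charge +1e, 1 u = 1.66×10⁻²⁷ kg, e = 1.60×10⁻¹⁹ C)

T = 2πm/(qB) = 2π(3.2702×10^-25) / [(1×1.60×10^-19)(0.513)] = 2.5033×10^-5 s.
N = t/T = 3.39×10^-4 / 2.5033×10^-5 ≈ 13.54, so 13 complete revolutions.

N = 13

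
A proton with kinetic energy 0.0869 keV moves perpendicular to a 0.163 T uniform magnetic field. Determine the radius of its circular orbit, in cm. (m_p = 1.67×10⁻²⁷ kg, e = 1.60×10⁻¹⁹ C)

Convert the energy: K = 0.0869 keV = 1.39×10^-17 J.
v = √(2K/m) = √(2·1.39×10^-17/1.67×10^-27) = 1.29×10^5 m/s.
r = mv/(qB) = (1.67×10^-27)(1.29×10^5) / [(1×1.60×10^-19)(0.163)] = 8.26×10^-3 m.

r ≈ 0.826 cm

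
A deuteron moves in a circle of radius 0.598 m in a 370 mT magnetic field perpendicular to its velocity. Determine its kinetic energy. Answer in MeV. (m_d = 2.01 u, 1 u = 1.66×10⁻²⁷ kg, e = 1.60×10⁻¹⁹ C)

v = qBr/m = (1×1.60×10^-19)(0.370)(0.598) / (3.34×10^-27) = 1.06×10^7 m/s.
K = ½mv² = 0.5·(3.34×10^-27)·(1.06×10^7)² = 1.88×10^-13 J = 1.17 MeV.

K ≈ 1.17 MeV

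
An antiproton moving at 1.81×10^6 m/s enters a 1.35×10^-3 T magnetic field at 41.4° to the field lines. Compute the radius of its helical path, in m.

Only the perpendicular component v⊥ = v sin41.4° = 1.20×10^6 m/s is bent by the field.
r = m v⊥ /(qB) = (1.67×10^-27)(1.20×10^6) / [(1×1.60×10^-19)(1.35×10^-3)] = 9.25 m.

r ≈ 9.25 m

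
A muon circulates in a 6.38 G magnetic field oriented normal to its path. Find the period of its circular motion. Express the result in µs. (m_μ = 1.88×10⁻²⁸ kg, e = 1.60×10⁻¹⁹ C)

T ≈ 11.6 µs

The cyclotron period is independent of speed: T = 2πm/(qB).
T = 2π(1.88×10^-28) / [(1×1.60×10^-19)(6.38×10^-4)] = 1.16×10^-5 s.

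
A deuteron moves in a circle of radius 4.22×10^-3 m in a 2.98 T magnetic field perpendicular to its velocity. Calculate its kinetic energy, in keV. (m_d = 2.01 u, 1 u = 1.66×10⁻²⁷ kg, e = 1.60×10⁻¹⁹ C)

K ≈ 3.79 keV

v = qBr/m = (1×1.60×10^-19)(2.98)(4.22×10^-3) / (3.34×10^-27) = 6.03×10^5 m/s.
K = ½mv² = 0.5·(3.34×10^-27)·(6.03×10^5)² = 6.07×10^-16 J = 3.79 keV.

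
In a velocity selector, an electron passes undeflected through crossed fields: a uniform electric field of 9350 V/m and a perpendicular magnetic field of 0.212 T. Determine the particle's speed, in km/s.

v ≈ 44.1 km/s

For zero net force, qE = qvB, so v = E/B.
v = (9350) / (0.212) = 4.41×10^4 m/s.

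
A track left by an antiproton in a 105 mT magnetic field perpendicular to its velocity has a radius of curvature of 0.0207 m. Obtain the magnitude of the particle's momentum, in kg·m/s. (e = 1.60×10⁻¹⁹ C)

Since qvB = mv²/r, the momentum p = mv = qBr.
p = (1×1.60×10^-19)(0.105)(0.0207) = 3.48×10^-22 kg·m/s.

p ≈ 3.48×10^-22 kg·m/s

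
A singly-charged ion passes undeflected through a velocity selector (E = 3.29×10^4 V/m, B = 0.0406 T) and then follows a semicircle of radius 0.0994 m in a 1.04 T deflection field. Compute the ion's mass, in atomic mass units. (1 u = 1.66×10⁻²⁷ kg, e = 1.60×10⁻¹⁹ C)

m ≈ 12.3 u

v = E/B₁ = 8.10×10^5 m/s.
From r = mv/(qB₂), m = qB₂r/v = (1×1.60×10^-19)(1.04)(0.0994) / (8.10×10^5) = 2.04×10^-26 kg.
In atomic mass units: m = 2.04×10^-26 / 1.66×10^-27 = 12.3 u.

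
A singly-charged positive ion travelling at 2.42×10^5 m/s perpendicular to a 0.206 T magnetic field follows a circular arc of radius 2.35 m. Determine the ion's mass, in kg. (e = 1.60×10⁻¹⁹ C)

m ≈ 3.20×10^-25 kg

qvB = mv²/r ⇒ m = qBr/v.
m = (1×1.60×10^-19)(0.206)(2.35) / (2.42×10^5) = 3.20×10^-25 kg.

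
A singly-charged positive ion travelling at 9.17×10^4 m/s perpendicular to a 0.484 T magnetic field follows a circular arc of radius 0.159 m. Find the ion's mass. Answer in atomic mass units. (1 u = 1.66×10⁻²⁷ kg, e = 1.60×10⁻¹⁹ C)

m ≈ 80.9 u

qvB = mv²/r ⇒ m = qBr/v.
m = (1×1.60×10^-19)(0.484)(0.159) / (9.17×10^4) = 1.34×10^-25 kg = 80.9 u.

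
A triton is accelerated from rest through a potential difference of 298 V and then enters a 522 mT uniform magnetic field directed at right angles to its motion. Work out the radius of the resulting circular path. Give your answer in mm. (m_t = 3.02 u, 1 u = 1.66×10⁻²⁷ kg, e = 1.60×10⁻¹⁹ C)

The kinetic energy gained is K = qV = (1×1.60×10^-19)(298) = 4.77×10^-17 J.
v = √(2K/m) = 1.38×10^5 m/s.
r = mv/(qB) = (5.01×10^-27)(1.38×10^5) / [(1×1.60×10^-19)(0.522)] = 8.28×10^-3 m.

r ≈ 8.28 mm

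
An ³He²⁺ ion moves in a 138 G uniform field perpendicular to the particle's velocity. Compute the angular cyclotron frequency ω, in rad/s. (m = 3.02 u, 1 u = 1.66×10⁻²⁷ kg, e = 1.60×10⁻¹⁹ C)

ω = qB/m = (2×1.60×10^-19)(0.0138) / (5.01×10^-27) = 8.81×10^5 rad/s.

ω ≈ 8.81×10^5 rad/s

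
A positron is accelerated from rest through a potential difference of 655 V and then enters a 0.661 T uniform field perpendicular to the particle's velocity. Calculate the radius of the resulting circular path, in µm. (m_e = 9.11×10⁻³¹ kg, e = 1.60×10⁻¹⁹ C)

The kinetic energy gained is K = qV = (1×1.60×10^-19)(655) = 1.05×10^-16 J.
v = √(2K/m) = 1.52×10^7 m/s.
r = mv/(qB) = (9.11×10^-31)(1.52×10^7) / [(1×1.60×10^-19)(0.661)] = 1.31×10^-4 m.

r ≈ 131 µm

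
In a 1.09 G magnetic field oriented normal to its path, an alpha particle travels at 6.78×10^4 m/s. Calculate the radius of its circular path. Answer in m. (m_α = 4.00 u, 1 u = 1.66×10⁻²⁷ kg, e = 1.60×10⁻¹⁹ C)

r ≈ 12.9 m

The magnetic force provides the centripetal force: qvB = mv²/r, so r = mv/(qB).
r = (6.64×10^-27 kg)(6.78×10^4 m/s) / [(2×1.60×10^-19 C)(1.09×10^-4 T)] = 12.9 m.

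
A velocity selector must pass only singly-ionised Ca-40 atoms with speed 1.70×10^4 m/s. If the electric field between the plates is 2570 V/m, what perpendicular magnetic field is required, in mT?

B ≈ 151 mT

qE = qvB ⇒ B = E/v = (2570) / (1.70×10^4) = 0.151 T.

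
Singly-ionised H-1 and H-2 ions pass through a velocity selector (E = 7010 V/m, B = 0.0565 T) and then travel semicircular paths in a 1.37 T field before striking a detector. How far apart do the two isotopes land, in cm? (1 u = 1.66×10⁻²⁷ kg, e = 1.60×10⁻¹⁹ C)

Both emerge at v = E/B₁ = 1.24×10^5 m/s.
r = mv/(qB₂), so r₁ = 9.396×10^-4 m and r₂ = 1.879×10^-3 m, giving Δr = 9.40×10^-4 m.
After a semicircle each ion lands a diameter 2r from the entry slit, so the separation is 2Δr = 1.88×10^-3 m.

Δd ≈ 0.188 cm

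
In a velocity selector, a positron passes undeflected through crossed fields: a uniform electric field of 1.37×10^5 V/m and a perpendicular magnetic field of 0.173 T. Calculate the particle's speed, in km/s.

v ≈ 792 km/s

For zero net force, qE = qvB, so v = E/B.
v = (1.37×10^5) / (0.173) = 7.92×10^5 m/s.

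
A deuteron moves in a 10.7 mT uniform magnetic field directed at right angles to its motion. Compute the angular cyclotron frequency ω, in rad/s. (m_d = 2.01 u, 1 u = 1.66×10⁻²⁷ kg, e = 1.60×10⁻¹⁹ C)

ω ≈ 5.13×10^5 rad/s

ω = qB/m = (1×1.60×10^-19)(0.0107) / (3.34×10^-27) = 5.13×10^5 rad/s.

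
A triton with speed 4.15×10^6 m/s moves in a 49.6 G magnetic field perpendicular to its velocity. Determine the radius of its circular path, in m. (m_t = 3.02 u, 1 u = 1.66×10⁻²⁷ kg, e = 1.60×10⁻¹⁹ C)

The magnetic force provides the centripetal force: qvB = mv²/r, so r = mv/(qB).
r = (5.01×10^-27 kg)(4.15×10^6 m/s) / [(1×1.60×10^-19 C)(4.96×10^-3 T)] = 26.2 m.

r ≈ 26.2 m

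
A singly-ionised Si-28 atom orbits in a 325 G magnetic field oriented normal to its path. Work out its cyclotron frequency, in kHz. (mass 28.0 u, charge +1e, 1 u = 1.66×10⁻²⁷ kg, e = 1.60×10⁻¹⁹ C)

f ≈ 17.8 kHz

f = qB/(2πm) = (1×1.60×10^-19)(0.0325) / [2π(4.65×10^-26)] = 1.78×10^4 Hz.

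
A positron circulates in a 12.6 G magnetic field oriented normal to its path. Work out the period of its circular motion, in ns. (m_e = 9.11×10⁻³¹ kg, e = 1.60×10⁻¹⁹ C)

The cyclotron period is independent of speed: T = 2πm/(qB).
T = 2π(9.11×10^-31) / [(1×1.60×10^-19)(1.26×10^-3)] = 2.84×10^-8 s.

T ≈ 28.4 ns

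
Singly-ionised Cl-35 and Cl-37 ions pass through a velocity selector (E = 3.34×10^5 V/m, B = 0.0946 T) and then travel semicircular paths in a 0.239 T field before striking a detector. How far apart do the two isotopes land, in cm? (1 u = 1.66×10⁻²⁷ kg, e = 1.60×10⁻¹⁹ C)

Δd ≈ 61.3 cm

Both emerge at v = E/B₁ = 3.53×10^6 m/s.
r = mv/(qB₂), so r₁ = 5.364 m and r₂ = 5.671 m, giving Δr = 0.307 m.
After a semicircle each ion lands a diameter 2r from the entry slit, so the separation is 2Δr = 0.613 m.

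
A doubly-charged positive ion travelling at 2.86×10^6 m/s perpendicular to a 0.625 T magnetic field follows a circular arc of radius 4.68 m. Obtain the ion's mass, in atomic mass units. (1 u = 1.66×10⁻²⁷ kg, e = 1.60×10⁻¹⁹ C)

m ≈ 197 u

qvB = mv²/r ⇒ m = qBr/v.
m = (2×1.60×10^-19)(0.625)(4.68) / (2.86×10^6) = 3.27×10^-25 kg = 197 u.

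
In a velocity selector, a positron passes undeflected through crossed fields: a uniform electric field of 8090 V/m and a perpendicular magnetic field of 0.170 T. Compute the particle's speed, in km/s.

v ≈ 47.6 km/s

For zero net force, qE = qvB, so v = E/B.
v = (8090) / (0.170) = 4.76×10^4 m/s.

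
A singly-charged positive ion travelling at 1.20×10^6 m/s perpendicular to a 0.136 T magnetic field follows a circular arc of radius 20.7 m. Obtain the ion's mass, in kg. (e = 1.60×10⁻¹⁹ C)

m ≈ 3.75×10^-25 kg

qvB = mv²/r ⇒ m = qBr/v.
m = (1×1.60×10^-19)(0.136)(20.7) / (1.20×10^6) = 3.75×10^-25 kg.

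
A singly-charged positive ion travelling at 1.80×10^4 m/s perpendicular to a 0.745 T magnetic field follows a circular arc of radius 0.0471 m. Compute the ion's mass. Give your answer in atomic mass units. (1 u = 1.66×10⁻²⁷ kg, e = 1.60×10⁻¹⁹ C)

qvB = mv²/r ⇒ m = qBr/v.
m = (1×1.60×10^-19)(0.745)(0.0471) / (1.80×10^4) = 3.12×10^-25 kg = 188 u.

m ≈ 188 u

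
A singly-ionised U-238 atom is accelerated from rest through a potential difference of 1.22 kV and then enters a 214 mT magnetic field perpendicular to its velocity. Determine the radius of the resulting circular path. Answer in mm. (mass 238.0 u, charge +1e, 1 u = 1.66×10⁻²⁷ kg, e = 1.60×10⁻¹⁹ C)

The kinetic energy gained is K = qV = (1×1.60×10^-19)(1220) = 1.95×10^-16 J.
v = √(2K/m) = 3.14×10^4 m/s.
r = mv/(qB) = (3.95×10^-25)(3.14×10^4) / [(1×1.60×10^-19)(0.214)] = 0.363 m.

r ≈ 363 mm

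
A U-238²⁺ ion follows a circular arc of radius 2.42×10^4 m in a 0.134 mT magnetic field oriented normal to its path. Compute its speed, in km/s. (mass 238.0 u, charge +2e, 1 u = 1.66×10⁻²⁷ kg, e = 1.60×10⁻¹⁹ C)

From qvB = mv²/r, v = qBr/m.
v = (2×1.60×10^-19)(1.34×10^-4)(2.42×10^4) / (3.95×10^-25) = 2.63×10^6 m/s.

v ≈ 2630 km/s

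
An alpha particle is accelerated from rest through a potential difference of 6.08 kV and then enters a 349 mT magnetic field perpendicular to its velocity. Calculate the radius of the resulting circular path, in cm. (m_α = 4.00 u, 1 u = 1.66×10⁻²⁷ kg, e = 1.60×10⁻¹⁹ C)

r ≈ 4.55 cm

The kinetic energy gained is K = qV = (2×1.60×10^-19)(6080) = 1.95×10^-15 J.
v = √(2K/m) = 7.66×10^5 m/s.
r = mv/(qB) = (6.64×10^-27)(7.66×10^5) / [(2×1.60×10^-19)(0.349)] = 0.0455 m.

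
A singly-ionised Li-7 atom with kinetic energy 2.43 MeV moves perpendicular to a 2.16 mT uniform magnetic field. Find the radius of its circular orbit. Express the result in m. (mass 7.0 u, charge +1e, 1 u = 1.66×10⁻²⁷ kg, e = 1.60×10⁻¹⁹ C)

r ≈ 275 m

Convert the energy: K = 2.43 MeV = 3.89×10^-13 J.
v = √(2K/m) = √(2·3.89×10^-13/1.16×10^-26) = 8.18×10^6 m/s.
r = mv/(qB) = (1.16×10^-26)(8.18×10^6) / [(1×1.60×10^-19)(2.16×10^-3)] = 275 m.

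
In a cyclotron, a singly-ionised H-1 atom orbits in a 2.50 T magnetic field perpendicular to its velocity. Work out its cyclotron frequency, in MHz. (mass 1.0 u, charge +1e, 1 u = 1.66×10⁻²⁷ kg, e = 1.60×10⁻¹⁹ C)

f ≈ 38.4 MHz

f = qB/(2πm) = (1×1.60×10^-19)(2.50) / [2π(1.66×10^-27)] = 3.84×10^7 Hz.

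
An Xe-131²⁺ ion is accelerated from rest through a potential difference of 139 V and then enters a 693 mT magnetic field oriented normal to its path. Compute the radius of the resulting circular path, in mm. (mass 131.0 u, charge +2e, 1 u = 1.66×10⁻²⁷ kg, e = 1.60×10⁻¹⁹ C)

The kinetic energy gained is K = qV = (2×1.60×10^-19)(139) = 4.45×10^-17 J.
v = √(2K/m) = 2.02×10^4 m/s.
r = mv/(qB) = (2.17×10^-25)(2.02×10^4) / [(2×1.60×10^-19)(0.693)] = 0.0198 m.

r ≈ 19.8 mm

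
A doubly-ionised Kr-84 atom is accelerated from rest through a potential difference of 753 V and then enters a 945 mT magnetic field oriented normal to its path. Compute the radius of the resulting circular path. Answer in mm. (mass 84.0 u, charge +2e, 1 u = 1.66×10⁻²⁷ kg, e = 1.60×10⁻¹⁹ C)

r ≈ 27.1 mm

The kinetic energy gained is K = qV = (2×1.60×10^-19)(753) = 2.41×10^-16 J.
v = √(2K/m) = 5.88×10^4 m/s.
r = mv/(qB) = (1.39×10^-25)(5.88×10^4) / [(2×1.60×10^-19)(0.945)] = 0.0271 m.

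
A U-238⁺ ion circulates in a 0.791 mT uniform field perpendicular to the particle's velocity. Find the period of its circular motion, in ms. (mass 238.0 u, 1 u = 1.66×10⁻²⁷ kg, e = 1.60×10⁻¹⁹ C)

T ≈ 19.6 ms

The cyclotron period is independent of speed: T = 2πm/(qB).
T = 2π(3.95×10^-25) / [(1×1.60×10^-19)(7.91×10^-4)] = 0.0196 s.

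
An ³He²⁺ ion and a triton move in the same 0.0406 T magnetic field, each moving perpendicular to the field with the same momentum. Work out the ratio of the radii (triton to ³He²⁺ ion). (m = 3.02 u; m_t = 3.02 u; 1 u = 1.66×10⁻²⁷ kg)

r = p/(qB) ⇒ at equal p, r ∝ 1/q.
r_{triton}/r_{³He²⁺ ion} = 2.00.

ratio ≈ 2.00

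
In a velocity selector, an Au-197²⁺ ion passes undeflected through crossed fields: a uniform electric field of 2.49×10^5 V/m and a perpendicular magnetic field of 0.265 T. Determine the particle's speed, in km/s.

v ≈ 940 km/s

For zero net force, qE = qvB, so v = E/B.
v = (2.49×10^5) / (0.265) = 9.40×10^5 m/s.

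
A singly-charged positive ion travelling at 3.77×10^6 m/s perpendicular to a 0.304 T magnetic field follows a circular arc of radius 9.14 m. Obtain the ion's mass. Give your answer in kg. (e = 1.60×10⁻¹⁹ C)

qvB = mv²/r ⇒ m = qBr/v.
m = (1×1.60×10^-19)(0.304)(9.14) / (3.77×10^6) = 1.18×10^-25 kg.

m ≈ 1.18×10^-25 kg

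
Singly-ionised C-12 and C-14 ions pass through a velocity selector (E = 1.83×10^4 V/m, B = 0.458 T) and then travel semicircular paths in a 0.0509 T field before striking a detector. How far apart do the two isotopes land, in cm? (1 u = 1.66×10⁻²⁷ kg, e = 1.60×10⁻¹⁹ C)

Both emerge at v = E/B₁ = 4.00×10^4 m/s.
r = mv/(qB₂), so r₁ = 0.09773 m and r₂ = 0.1140 m, giving Δr = 0.0163 m.
After a semicircle each ion lands a diameter 2r from the entry slit, so the separation is 2Δr = 0.0326 m.

Δd ≈ 3.26 cm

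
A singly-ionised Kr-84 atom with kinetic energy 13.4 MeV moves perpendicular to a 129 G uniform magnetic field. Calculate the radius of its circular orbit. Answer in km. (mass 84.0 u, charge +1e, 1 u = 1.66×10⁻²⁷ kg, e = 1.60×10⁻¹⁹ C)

Convert the energy: K = 13.4 MeV = 2.14×10^-12 J.
v = √(2K/m) = √(2·2.14×10^-12/1.39×10^-25) = 5.55×10^6 m/s.
r = mv/(qB) = (1.39×10^-25)(5.55×10^6) / [(1×1.60×10^-19)(0.0129)] = 375 m.

r ≈ 0.375 km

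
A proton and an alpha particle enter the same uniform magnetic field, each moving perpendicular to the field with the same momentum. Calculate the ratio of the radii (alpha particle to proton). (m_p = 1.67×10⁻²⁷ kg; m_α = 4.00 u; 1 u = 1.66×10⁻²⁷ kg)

ratio ≈ 0.500

r = p/(qB) ⇒ at equal p, r ∝ 1/q.
r_{alpha particle}/r_{proton} = 0.500.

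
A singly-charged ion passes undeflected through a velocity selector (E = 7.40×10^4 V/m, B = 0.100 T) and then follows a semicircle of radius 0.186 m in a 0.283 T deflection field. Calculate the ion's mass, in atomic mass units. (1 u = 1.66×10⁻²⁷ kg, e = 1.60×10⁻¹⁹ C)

m ≈ 6.86 u

v = E/B₁ = 7.40×10^5 m/s.
From r = mv/(qB₂), m = qB₂r/v = (1×1.60×10^-19)(0.283)(0.186) / (7.40×10^5) = 1.14×10^-26 kg.
In atomic mass units: m = 1.14×10^-26 / 1.66×10^-27 = 6.86 u.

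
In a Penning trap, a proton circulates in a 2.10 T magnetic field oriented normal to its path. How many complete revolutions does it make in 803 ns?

T = 2πm/(qB) = 2π(1.67×10^-27) / [(1×1.60×10^-19)(2.10)] = 3.1229×10^-8 s.
N = t/T = 8.03×10^-7 / 3.1229×10^-8 ≈ 25.71, so 25 complete revolutions.

N = 25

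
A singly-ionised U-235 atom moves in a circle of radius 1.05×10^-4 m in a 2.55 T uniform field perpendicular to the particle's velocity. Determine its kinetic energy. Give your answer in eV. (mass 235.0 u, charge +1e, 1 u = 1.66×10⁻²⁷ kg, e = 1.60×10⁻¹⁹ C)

v = qBr/m = (1×1.60×10^-19)(2.55)(1.05×10^-4) / (3.90×10^-25) = 110 m/s.
K = ½mv² = 0.5·(3.90×10^-25)·(110)² = 2.35×10^-21 J = 0.0147 eV.

K ≈ 0.0147 eV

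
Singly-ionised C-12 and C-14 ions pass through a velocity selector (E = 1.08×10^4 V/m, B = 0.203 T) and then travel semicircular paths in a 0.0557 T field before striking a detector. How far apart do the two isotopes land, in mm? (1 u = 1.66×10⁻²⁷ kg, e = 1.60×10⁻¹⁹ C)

Δd ≈ 39.6 mm

Both emerge at v = E/B₁ = 5.32×10^4 m/s.
r = mv/(qB₂), so r₁ = 0.1189 m and r₂ = 0.1387 m, giving Δr = 0.0198 m.
After a semicircle each ion lands a diameter 2r from the entry slit, so the separation is 2Δr = 0.0396 m.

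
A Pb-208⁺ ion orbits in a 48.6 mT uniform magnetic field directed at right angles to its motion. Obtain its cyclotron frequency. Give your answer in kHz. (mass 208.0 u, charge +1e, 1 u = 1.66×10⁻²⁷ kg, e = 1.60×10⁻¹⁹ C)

f = qB/(2πm) = (1×1.60×10^-19)(0.0486) / [2π(3.45×10^-25)] = 3580 Hz.

f ≈ 3.58 kHz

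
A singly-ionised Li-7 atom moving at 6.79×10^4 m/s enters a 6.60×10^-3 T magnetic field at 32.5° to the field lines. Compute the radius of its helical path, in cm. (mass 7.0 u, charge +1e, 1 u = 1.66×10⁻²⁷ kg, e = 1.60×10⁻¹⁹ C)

r ≈ 40.1 cm

Only the perpendicular component v⊥ = v sin32.5° = 3.65×10^4 m/s is bent by the field.
r = m v⊥ /(qB) = (1.16×10^-26)(3.65×10^4) / [(1×1.60×10^-19)(6.60×10^-3)] = 0.401 m.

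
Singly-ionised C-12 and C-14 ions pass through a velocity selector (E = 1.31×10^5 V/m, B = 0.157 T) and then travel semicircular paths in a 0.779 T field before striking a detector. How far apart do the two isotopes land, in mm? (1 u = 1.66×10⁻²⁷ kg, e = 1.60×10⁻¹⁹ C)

Δd ≈ 44.5 mm

Both emerge at v = E/B₁ = 8.34×10^5 m/s.
r = mv/(qB₂), so r₁ = 0.1334 m and r₂ = 0.1556 m, giving Δr = 0.0222 m.
After a semicircle each ion lands a diameter 2r from the entry slit, so the separation is 2Δr = 0.0445 m.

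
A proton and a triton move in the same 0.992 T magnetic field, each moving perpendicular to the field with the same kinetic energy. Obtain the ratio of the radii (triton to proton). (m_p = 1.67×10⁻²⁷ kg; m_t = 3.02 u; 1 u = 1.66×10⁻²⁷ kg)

r = √(2mK)/(qB) ⇒ at equal K, r ∝ √m/q.
r_{triton}/r_{proton} = 1.73.

ratio ≈ 1.73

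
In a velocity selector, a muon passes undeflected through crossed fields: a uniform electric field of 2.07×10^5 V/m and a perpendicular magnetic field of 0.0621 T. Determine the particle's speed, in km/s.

v ≈ 3330 km/s

For zero net force, qE = qvB, so v = E/B.
v = (2.07×10^5) / (0.0621) = 3.33×10^6 m/s.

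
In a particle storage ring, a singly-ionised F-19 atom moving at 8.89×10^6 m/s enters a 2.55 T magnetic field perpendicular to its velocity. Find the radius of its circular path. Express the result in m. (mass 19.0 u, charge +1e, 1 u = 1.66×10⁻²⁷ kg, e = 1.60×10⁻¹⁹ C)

The magnetic force provides the centripetal force: qvB = mv²/r, so r = mv/(qB).
r = (3.15×10^-26 kg)(8.89×10^6 m/s) / [(1×1.60×10^-19 C)(2.55 T)] = 0.687 m.

r ≈ 0.687 m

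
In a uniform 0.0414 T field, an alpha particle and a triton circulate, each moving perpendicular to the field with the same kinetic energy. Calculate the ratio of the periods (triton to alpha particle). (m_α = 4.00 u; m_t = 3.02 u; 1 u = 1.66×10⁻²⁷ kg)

T = 2πm/(qB) is independent of speed, so T₂/T₁ = (m₂/q₂)/(m₁/q₁).
T_{triton}/T_{alpha particle} = (5.01×10^-27/1e) / (6.64×10^-27/2e) = 1.51.

ratio ≈ 1.51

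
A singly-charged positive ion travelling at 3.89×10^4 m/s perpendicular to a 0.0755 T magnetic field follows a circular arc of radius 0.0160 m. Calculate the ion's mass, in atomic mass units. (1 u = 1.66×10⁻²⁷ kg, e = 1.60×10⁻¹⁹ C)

qvB = mv²/r ⇒ m = qBr/v.
m = (1×1.60×10^-19)(0.0755)(0.0160) / (3.89×10^4) = 4.97×10^-27 kg = 2.99 u.

m ≈ 2.99 u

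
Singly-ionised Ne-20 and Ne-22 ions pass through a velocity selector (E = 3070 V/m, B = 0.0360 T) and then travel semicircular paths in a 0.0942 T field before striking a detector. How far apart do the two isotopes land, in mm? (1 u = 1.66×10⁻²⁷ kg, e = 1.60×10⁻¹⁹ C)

Δd ≈ 37.6 mm

Both emerge at v = E/B₁ = 8.53×10^4 m/s.
r = mv/(qB₂), so r₁ = 0.1878 m and r₂ = 0.2066 m, giving Δr = 0.0188 m.
After a semicircle each ion lands a diameter 2r from the entry slit, so the separation is 2Δr = 0.0376 m.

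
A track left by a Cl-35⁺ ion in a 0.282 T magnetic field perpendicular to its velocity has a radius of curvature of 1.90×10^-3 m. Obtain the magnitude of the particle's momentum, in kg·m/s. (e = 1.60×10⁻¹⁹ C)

p ≈ 8.57×10^-23 kg·m/s

Since qvB = mv²/r, the momentum p = mv = qBr.
p = (1×1.60×10^-19)(0.282)(1.90×10^-3) = 8.57×10^-23 kg·m/s.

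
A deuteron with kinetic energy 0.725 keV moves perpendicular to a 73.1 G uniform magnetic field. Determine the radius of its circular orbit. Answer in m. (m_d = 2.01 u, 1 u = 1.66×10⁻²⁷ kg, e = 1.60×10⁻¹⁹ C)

Convert the energy: K = 0.725 keV = 1.16×10^-16 J.
v = √(2K/m) = √(2·1.16×10^-16/3.34×10^-27) = 2.64×10^5 m/s.
r = mv/(qB) = (3.34×10^-27)(2.64×10^5) / [(1×1.60×10^-19)(7.31×10^-3)] = 0.752 m.

r ≈ 0.752 m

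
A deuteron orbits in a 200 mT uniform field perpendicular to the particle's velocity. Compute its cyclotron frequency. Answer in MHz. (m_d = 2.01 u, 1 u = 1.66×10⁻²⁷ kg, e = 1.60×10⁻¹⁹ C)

f = qB/(2πm) = (1×1.60×10^-19)(0.200) / [2π(3.34×10^-27)] = 1.53×10^6 Hz.

f ≈ 1.53 MHz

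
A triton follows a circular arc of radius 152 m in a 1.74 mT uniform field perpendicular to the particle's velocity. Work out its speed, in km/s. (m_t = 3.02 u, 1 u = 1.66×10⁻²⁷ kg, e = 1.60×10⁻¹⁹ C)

v ≈ 8440 km/s

From qvB = mv²/r, v = qBr/m.
v = (1×1.60×10^-19)(1.74×10^-3)(152) / (5.01×10^-27) = 8.44×10^6 m/s.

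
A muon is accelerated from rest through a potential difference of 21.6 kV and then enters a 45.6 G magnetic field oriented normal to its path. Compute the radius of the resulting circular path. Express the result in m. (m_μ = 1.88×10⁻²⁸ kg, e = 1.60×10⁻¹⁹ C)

r ≈ 1.56 m

The kinetic energy gained is K = qV = (1×1.60×10^-19)(2.16×10^4) = 3.46×10^-15 J.
v = √(2K/m) = 6.06×10^6 m/s.
r = mv/(qB) = (1.88×10^-28)(6.06×10^6) / [(1×1.60×10^-19)(4.56×10^-3)] = 1.56 m.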